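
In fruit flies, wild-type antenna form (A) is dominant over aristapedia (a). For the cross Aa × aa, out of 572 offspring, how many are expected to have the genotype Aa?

Punnett square for Aa × aa:
Offspring genotypes: 2 Aa, 2 aa
Total offspring: 4
Count with target: 2
Probability: 2/4 = 1/2
Expected count = 1/2 × 572 = 286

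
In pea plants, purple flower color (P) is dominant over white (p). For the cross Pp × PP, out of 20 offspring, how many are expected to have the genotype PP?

Punnett square for Pp × PP:
Offspring genotypes: 2 PP, 2 Pp
Total offspring: 4
Count with target: 2
Probability: 2/4 = 1/2
Expected count = 1/2 × 20 = 10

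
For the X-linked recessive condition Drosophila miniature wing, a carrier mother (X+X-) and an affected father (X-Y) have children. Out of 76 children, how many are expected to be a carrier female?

Cross: X+X- × X-Y
Offspring: 1 X+X-, 1 X+Y, 1 X-X-, 1 X-Y
Probability of a carrier female: 1/4
Expected count = 1/4 × 76 = 19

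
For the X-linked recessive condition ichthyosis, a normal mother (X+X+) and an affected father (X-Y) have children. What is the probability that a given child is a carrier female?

Cross: X+X+ × X-Y
Offspring: 2 X+X-, 2 X+Y
Probability of a carrier female: 2/4 = 1/2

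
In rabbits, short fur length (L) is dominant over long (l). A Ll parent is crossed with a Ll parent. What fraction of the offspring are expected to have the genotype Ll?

Punnett square for Ll × Ll:
Offspring genotypes: 1 LL, 2 Ll, 1 ll
Total offspring: 4
Count with target: 2
Probability: 2/4 = 1/2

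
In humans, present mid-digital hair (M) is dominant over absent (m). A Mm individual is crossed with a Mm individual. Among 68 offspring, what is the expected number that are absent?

Punnett square for Mm × Mm:
Offspring genotypes: 1 MM, 2 Mm, 1 mm
present: 3, absent: 1
absent: 1 out of 4 → fraction 1/4
Expected count = 1/4 × 68 = 17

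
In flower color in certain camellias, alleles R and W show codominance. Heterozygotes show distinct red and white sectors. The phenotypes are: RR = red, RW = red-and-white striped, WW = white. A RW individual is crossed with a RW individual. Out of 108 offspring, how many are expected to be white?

Punnett square for RW × RW:
Offspring genotypes: 1 RR, 2 RW, 1 WW
Phenotype counts: 1 red, 2 red-and-white striped, 1 white
white: 1 out of 4 → fraction 1/4
Expected count = 1/4 × 108 = 27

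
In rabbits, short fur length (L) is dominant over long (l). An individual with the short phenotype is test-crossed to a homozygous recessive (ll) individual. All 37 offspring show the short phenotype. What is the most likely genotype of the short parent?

Test cross: ? × ll
All offspring are short.
If the unknown parent were heterozygous (Ll), about half of 37 offspring would be long; none are. The unknown parent is most likely homozygous dominant (LL).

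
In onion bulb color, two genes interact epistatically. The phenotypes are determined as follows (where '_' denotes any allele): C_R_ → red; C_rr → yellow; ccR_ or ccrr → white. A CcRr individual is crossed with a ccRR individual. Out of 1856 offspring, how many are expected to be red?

Cross: CcRr × ccRR — consider each gene separately:
C gene: Cc × cc → 2 Cc, 2 cc → 2 C_ : 2 cc (out of 4)
R gene: Rr × RR → 2 RR, 2 Rr → 4 R_ (out of 4)
Genotype classes (out of 4 × 4 = 16): C_R_ = 2×4 = 8; ccR_ = 2×4 = 8
Apply the phenotype rules: C_R_ (8) → red; ccR_ (8) → white
Phenotype counts (out of 16): 8 red, 8 white
red: 8 out of 16 → fraction 1/2
Expected count = 1/2 × 1856 = 928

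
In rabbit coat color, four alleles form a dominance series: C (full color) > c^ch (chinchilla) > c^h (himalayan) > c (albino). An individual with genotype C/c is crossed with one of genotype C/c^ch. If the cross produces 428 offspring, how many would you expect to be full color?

Cross: C/c × C/c^ch
Allele dominance: C > c^ch > c^h > c
Offspring genotypes: 1 C/C, 1 C/c^ch, 1 C/c, 1 c^ch/c
Phenotype counts: 3 full color, 1 chinchilla
full color: 3 out of 4 → fraction 3/4
Expected count = 3/4 × 428 = 321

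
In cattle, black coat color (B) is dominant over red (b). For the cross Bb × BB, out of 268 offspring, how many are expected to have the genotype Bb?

Punnett square for Bb × BB:
Offspring genotypes: 2 BB, 2 Bb
Total offspring: 4
Count with target: 2
Probability: 2/4 = 1/2
Expected count = 1/2 × 268 = 134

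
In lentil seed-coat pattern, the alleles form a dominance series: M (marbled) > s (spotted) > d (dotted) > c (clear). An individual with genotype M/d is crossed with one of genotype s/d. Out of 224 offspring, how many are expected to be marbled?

Cross: M/d × s/d
Allele dominance: M > s > d > c
Offspring genotypes: 1 M/s, 1 M/d, 1 s/d, 1 d/d
Phenotype counts: 2 marbled, 1 spotted, 1 dotted
marbled: 2 out of 4 → fraction 1/2
Expected count = 1/2 × 224 = 112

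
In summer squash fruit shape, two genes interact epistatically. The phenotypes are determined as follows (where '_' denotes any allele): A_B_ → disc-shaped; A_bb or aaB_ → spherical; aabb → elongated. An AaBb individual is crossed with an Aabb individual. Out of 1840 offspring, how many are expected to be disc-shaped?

Cross: AaBb × Aabb — consider each gene separately:
A gene: Aa × Aa → 1 AA, 2 Aa, 1 aa → 3 A_ : 1 aa (out of 4)
B gene: Bb × bb → 2 Bb, 2 bb → 2 B_ : 2 bb (out of 4)
Genotype classes (out of 4 × 4 = 16): A_B_ = 3×2 = 6; A_bb = 3×2 = 6; aaB_ = 1×2 = 2; aabb = 1×2 = 2
Apply the phenotype rules: A_B_ (6) → disc-shaped; A_bb (6) + aaB_ (2) → spherical; aabb (2) → elongated
Phenotype counts (out of 16): 6 disc-shaped, 8 spherical, 2 elongated
disc-shaped: 6 out of 16 → fraction 3/8
Expected count = 3/8 × 1840 = 690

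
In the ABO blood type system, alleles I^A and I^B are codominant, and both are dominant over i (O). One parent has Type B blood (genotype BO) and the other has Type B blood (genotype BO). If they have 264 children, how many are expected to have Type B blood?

Cross: BO × BO
Possible offspring genotypes: 1 BB, 2 BO, 1 OO
Blood type counts: 3 Type B, 1 Type O
Probability of Type B: 3/4
Expected count = 3/4 × 264 = 198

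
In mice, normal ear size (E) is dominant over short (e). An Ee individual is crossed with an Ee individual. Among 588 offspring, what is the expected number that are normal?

Punnett square for Ee × Ee:
Offspring genotypes: 1 EE, 2 Ee, 1 ee
normal: 3, short: 1
normal: 3 out of 4 → fraction 3/4
Expected count = 3/4 × 588 = 441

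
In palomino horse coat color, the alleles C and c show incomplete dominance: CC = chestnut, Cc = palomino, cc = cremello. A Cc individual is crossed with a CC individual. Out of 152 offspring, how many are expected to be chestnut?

Punnett square for Cc × CC:
Offspring genotypes: 2 CC, 2 Cc
Phenotype counts: 2 chestnut, 2 palomino
chestnut: 2 out of 4 → fraction 1/2
Expected count = 1/2 × 152 = 76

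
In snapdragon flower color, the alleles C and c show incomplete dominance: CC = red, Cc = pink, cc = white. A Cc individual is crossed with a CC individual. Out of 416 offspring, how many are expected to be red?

Punnett square for Cc × CC:
Offspring genotypes: 2 CC, 2 Cc
Phenotype counts: 2 red, 2 pink
red: 2 out of 4 → fraction 1/2
Expected count = 1/2 × 416 = 208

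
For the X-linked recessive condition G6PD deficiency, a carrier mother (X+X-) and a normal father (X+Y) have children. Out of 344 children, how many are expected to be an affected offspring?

Cross: X+X- × X+Y
Offspring: 1 X+X+, 1 X+Y, 1 X+X-, 1 X-Y
Probability of an affected offspring: 1/4
Expected count = 1/4 × 344 = 86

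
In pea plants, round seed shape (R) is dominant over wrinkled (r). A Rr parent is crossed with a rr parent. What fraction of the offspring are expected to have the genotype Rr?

Punnett square for Rr × rr:
Offspring genotypes: 2 Rr, 2 rr
Total offspring: 4
Count with target: 2
Probability: 2/4 = 1/2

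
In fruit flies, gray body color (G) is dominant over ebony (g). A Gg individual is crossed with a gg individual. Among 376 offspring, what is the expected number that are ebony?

Punnett square for Gg × gg:
Offspring genotypes: 2 Gg, 2 gg
gray: 2, ebony: 2
ebony: 2 out of 4 → fraction 1/2
Expected count = 1/2 × 376 = 188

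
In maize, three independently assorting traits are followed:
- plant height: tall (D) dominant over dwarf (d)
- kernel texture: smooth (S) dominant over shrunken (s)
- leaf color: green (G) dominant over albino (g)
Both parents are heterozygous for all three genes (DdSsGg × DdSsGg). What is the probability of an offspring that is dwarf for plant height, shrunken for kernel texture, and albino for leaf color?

Trihybrid cross: DdSsGg × DdSsGg
Each trait segregates independently with a 3:1 phenotypic ratio, so each gene contributes 3/4 (dominant) or 1/4 (recessive).
Target: dwarf (plant height), shrunken (kernel texture), albino (leaf color)
Probability = product of independent per-trait probabilities
= 1/4 × 1/4 × 1/4 = 1/64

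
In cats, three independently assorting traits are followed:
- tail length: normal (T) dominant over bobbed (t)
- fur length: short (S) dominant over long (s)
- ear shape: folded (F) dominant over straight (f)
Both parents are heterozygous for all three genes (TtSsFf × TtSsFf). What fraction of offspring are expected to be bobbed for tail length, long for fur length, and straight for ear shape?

Trihybrid cross: TtSsFf × TtSsFf
Each trait segregates independently with a 3:1 phenotypic ratio, so each gene contributes 3/4 (dominant) or 1/4 (recessive).
Target: bobbed (tail length), long (fur length), straight (ear shape)
Probability = product of independent per-trait probabilities
= 1/4 × 1/4 × 1/4 = 1/64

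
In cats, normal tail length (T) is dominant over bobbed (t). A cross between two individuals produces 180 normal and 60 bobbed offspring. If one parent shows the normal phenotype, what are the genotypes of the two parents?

Observed offspring: 180 normal, 60 bobbed
The observed ratio simplifies to 3:1. Bobbed (tt) offspring appear, so each parent must contribute one t allele. The parent stated to show normal carries T, so it is Tt. The other parent is then either Tt or tt: Tt × tt would give a 1:1 split, whereas Tt × Tt gives 3:1 — matching the data. So both parents are heterozygous (Tt × Tt).
Parent genotypes: Tt × Tt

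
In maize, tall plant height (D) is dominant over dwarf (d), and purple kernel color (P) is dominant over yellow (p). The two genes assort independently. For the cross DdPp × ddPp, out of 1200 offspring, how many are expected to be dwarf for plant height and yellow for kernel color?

Dihybrid cross DdPp × ddPp — consider each gene separately:
plant height: Dd × dd → 2 Dd, 2 dd → 2 D_ : 2 dd (out of 4)
kernel color: Pp × Pp → 1 PP, 2 Pp, 1 pp → 3 P_ : 1 pp (out of 4)
Looking for: dwarf (dd) and yellow (pp)
P(dwarf) = 2/4, P(yellow) = 1/4
P(both) = 2/4 × 1/4 = 2/16 = 1/8
Expected count = 1/8 × 1200 = 150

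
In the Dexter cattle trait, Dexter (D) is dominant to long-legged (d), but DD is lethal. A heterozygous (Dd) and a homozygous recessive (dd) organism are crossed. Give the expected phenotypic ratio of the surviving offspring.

Cross: Dd × dd
Punnett square offspring (before lethality): 2 Dd, 2 dd
No DD offspring are produced in this cross.
Ratio: 1 Dexter (short-legged) : 1 long-legged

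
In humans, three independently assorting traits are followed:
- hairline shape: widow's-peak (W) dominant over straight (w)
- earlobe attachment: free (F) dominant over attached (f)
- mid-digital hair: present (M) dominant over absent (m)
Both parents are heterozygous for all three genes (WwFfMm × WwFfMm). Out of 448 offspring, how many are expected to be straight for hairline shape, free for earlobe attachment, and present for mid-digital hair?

Trihybrid cross: WwFfMm × WwFfMm
Each trait segregates independently with a 3:1 phenotypic ratio, so each gene contributes 3/4 (dominant) or 1/4 (recessive).
Target: straight (hairline shape), free (earlobe attachment), present (mid-digital hair)
Probability = product of independent per-trait probabilities
= 1/4 × 3/4 × 3/4 = 9/64
Expected count = 9/64 × 448 = 63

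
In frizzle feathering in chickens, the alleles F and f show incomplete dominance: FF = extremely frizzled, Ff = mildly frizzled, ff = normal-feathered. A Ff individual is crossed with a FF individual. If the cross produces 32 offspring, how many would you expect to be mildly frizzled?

Punnett square for Ff × FF:
Offspring genotypes: 2 FF, 2 Ff
Phenotype counts: 2 extremely frizzled, 2 mildly frizzled
mildly frizzled: 2 out of 4 → fraction 1/2
Expected count = 1/2 × 32 = 16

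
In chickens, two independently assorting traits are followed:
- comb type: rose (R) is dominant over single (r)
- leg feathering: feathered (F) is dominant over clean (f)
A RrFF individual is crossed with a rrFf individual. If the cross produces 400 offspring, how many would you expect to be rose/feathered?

Dihybrid cross RrFF × rrFf — consider each gene separately:
comb type: Rr × rr → 2 Rr, 2 rr → 2 R_ : 2 rr (out of 4)
leg feathering: FF × Ff → 2 FF, 2 Ff → 4 F_ (out of 4)
Combine (counts out of 4 × 4 = 16): rose/feathered (R_F_) = 2×4 = 8; single/feathered (rrF_) = 2×4 = 8
Phenotype counts (out of 16): 8 rose/feathered, 8 single/feathered
rose/feathered: 8 out of 16 → fraction 1/2
Expected count = 1/2 × 400 = 200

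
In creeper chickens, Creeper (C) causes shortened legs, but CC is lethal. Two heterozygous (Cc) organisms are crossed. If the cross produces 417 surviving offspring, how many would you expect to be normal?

Cross: Cc × Cc
Punnett square offspring (before lethality): 1 CC, 2 Cc, 1 cc
The CC genotype is lethal (embryos die); surviving offspring: 2 Cc, 1 cc
normal: 1 out of 3 → fraction 1/3
Expected count = 1/3 × 417 = 139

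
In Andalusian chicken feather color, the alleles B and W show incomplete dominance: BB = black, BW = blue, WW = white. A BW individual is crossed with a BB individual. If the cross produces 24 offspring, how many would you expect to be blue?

Punnett square for BW × BB:
Offspring genotypes: 2 BB, 2 BW
Phenotype counts: 2 black, 2 blue
blue: 2 out of 4 → fraction 1/2
Expected count = 1/2 × 24 = 12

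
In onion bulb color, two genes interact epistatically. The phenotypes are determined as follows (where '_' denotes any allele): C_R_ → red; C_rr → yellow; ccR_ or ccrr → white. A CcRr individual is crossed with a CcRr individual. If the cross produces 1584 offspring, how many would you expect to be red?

Cross: CcRr × CcRr — consider each gene separately:
C gene: Cc × Cc → 1 CC, 2 Cc, 1 cc → 3 C_ : 1 cc (out of 4)
R gene: Rr × Rr → 1 RR, 2 Rr, 1 rr → 3 R_ : 1 rr (out of 4)
Genotype classes (out of 4 × 4 = 16): C_R_ = 3×3 = 9; C_rr = 3×1 = 3; ccR_ = 1×3 = 3; ccrr = 1×1 = 1
Apply the phenotype rules: C_R_ (9) → red; C_rr (3) → yellow; ccR_ (3) + ccrr (1) → white
Phenotype counts (out of 16): 9 red, 3 yellow, 4 white
red: 9 out of 16 → fraction 9/16
Expected count = 9/16 × 1584 = 891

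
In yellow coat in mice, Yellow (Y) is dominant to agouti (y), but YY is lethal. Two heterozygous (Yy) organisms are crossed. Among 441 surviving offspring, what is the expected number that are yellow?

Cross: Yy × Yy
Punnett square offspring (before lethality): 1 YY, 2 Yy, 1 yy
The YY genotype is lethal (embryos die); surviving offspring: 2 Yy, 1 yy
yellow: 2 out of 3 → fraction 2/3
Expected count = 2/3 × 441 = 294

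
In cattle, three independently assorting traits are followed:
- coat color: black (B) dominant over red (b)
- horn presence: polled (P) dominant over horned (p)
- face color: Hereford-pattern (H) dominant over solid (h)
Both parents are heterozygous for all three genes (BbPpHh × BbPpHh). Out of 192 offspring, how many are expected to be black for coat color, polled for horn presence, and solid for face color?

Trihybrid cross: BbPpHh × BbPpHh
Each trait segregates independently with a 3:1 phenotypic ratio, so each gene contributes 3/4 (dominant) or 1/4 (recessive).
Target: black (coat color), polled (horn presence), solid (face color)
Probability = product of independent per-trait probabilities
= 3/4 × 3/4 × 1/4 = 9/64
Expected count = 9/64 × 192 = 27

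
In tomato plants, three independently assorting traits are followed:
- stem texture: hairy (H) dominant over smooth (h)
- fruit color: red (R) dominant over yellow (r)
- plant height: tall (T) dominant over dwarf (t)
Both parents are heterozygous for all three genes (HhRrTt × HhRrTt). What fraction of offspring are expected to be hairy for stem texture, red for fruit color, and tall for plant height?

Trihybrid cross: HhRrTt × HhRrTt
Each trait segregates independently with a 3:1 phenotypic ratio, so each gene contributes 3/4 (dominant) or 1/4 (recessive).
Target: hairy (stem texture), red (fruit color), tall (plant height)
Probability = product of independent per-trait probabilities
= 3/4 × 3/4 × 3/4 = 27/64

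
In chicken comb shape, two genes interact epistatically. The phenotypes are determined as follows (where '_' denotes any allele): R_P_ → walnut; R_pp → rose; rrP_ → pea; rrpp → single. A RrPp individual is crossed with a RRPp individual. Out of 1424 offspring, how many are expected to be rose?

Cross: RrPp × RRPp — consider each gene separately:
R gene: Rr × RR → 2 RR, 2 Rr → 4 R_ (out of 4)
P gene: Pp × Pp → 1 PP, 2 Pp, 1 pp → 3 P_ : 1 pp (out of 4)
Genotype classes (out of 4 × 4 = 16): R_P_ = 4×3 = 12; R_pp = 4×1 = 4
Apply the phenotype rules: R_P_ (12) → walnut; R_pp (4) → rose
Phenotype counts (out of 16): 12 walnut, 4 rose
rose: 4 out of 16 → fraction 1/4
Expected count = 1/4 × 1424 = 356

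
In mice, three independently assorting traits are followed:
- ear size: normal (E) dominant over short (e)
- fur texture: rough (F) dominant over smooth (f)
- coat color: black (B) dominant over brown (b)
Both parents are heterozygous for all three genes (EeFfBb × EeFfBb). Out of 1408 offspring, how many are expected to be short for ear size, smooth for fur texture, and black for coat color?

Trihybrid cross: EeFfBb × EeFfBb
Each trait segregates independently with a 3:1 phenotypic ratio, so each gene contributes 3/4 (dominant) or 1/4 (recessive).
Target: short (ear size), smooth (fur texture), black (coat color)
Probability = product of independent per-trait probabilities
= 1/4 × 1/4 × 3/4 = 3/64
Expected count = 3/64 × 1408 = 66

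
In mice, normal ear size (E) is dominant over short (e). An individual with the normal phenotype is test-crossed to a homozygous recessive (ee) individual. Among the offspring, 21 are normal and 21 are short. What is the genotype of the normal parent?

Test cross: ? × ee
Offspring: 21 normal, 21 short — approximately 1:1.
A 1:1 ratio in a test cross indicates the unknown parent is heterozygous (Ee).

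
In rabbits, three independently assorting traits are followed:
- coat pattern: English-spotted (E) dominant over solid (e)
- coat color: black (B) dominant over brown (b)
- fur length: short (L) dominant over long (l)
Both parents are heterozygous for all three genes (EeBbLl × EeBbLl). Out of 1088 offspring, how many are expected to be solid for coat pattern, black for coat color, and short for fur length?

Trihybrid cross: EeBbLl × EeBbLl
Each trait segregates independently with a 3:1 phenotypic ratio, so each gene contributes 3/4 (dominant) or 1/4 (recessive).
Target: solid (coat pattern), black (coat color), short (fur length)
Probability = product of independent per-trait probabilities
= 1/4 × 3/4 × 3/4 = 9/64
Expected count = 9/64 × 1088 = 153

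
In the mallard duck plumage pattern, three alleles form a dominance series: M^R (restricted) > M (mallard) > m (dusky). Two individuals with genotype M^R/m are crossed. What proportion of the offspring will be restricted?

Cross: M^R/m × M^R/m
Allele dominance: M^R > M > m
Offspring genotypes: 1 M^R/M^R, 2 M^R/m, 1 m/m
Phenotype counts: 3 restricted, 1 dusky
restricted: 3 out of 4
Probability: 3/4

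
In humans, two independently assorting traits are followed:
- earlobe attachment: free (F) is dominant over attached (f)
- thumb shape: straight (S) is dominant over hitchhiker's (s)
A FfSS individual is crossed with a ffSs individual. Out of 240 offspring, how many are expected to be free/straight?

Dihybrid cross FfSS × ffSs — consider each gene separately:
earlobe attachment: Ff × ff → 2 Ff, 2 ff → 2 F_ : 2 ff (out of 4)
thumb shape: SS × Ss → 2 SS, 2 Ss → 4 S_ (out of 4)
Combine (counts out of 4 × 4 = 16): free/straight (F_S_) = 2×4 = 8; attached/straight (ffS_) = 2×4 = 8
Phenotype counts (out of 16): 8 free/straight, 8 attached/straight
free/straight: 8 out of 16 → fraction 1/2
Expected count = 1/2 × 240 = 120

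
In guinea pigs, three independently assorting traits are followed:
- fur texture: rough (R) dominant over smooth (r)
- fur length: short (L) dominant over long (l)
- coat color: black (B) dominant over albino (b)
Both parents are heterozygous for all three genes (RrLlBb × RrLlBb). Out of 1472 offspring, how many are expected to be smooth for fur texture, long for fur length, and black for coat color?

Trihybrid cross: RrLlBb × RrLlBb
Each trait segregates independently with a 3:1 phenotypic ratio, so each gene contributes 3/4 (dominant) or 1/4 (recessive).
Target: smooth (fur texture), long (fur length), black (coat color)
Probability = product of independent per-trait probabilities
= 1/4 × 1/4 × 3/4 = 3/64
Expected count = 3/64 × 1472 = 69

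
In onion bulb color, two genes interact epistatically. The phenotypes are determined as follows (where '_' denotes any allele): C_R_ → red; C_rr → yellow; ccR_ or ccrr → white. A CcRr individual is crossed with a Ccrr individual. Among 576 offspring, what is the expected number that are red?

Cross: CcRr × Ccrr — consider each gene separately:
C gene: Cc × Cc → 1 CC, 2 Cc, 1 cc → 3 C_ : 1 cc (out of 4)
R gene: Rr × rr → 2 Rr, 2 rr → 2 R_ : 2 rr (out of 4)
Genotype classes (out of 4 × 4 = 16): C_R_ = 3×2 = 6; C_rr = 3×2 = 6; ccR_ = 1×2 = 2; ccrr = 1×2 = 2
Apply the phenotype rules: C_R_ (6) → red; C_rr (6) → yellow; ccR_ (2) + ccrr (2) → white
Phenotype counts (out of 16): 6 red, 6 yellow, 4 white
red: 6 out of 16 → fraction 3/8
Expected count = 3/8 × 576 = 216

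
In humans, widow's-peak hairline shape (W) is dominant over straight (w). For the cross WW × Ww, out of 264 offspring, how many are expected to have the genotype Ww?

Punnett square for WW × Ww:
Offspring genotypes: 2 WW, 2 Ww
Total offspring: 4
Count with target: 2
Probability: 2/4 = 1/2
Expected count = 1/2 × 264 = 132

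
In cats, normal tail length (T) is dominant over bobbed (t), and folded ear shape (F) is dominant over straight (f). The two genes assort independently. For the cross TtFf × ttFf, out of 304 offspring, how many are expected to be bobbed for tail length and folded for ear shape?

Dihybrid cross TtFf × ttFf — consider each gene separately:
tail length: Tt × tt → 2 Tt, 2 tt → 2 T_ : 2 tt (out of 4)
ear shape: Ff × Ff → 1 FF, 2 Ff, 1 ff → 3 F_ : 1 ff (out of 4)
Looking for: bobbed (tt) and folded (F_)
P(bobbed) = 2/4, P(folded) = 3/4
P(both) = 2/4 × 3/4 = 6/16 = 3/8
Expected count = 3/8 × 304 = 114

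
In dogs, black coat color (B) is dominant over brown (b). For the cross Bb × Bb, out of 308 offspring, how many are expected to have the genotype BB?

Punnett square for Bb × Bb:
Offspring genotypes: 1 BB, 2 Bb, 1 bb
Total offspring: 4
Count with target: 1
Probability: 1/4
Expected count = 1/4 × 308 = 77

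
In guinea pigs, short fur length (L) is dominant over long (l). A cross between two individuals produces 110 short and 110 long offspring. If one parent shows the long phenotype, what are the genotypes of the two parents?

Observed offspring: 110 short, 110 long
The observed ratio simplifies to 1:1. One parent shows long, so its genotype must be ll. A 1:1 offspring split requires the other parent to be heterozygous (Ll).
Parent genotypes: ll × Ll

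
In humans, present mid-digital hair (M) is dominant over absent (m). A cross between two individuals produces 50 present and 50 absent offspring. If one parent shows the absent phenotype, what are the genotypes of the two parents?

Observed offspring: 50 present, 50 absent
The observed ratio simplifies to 1:1. One parent shows absent, so its genotype must be mm. A 1:1 offspring split requires the other parent to be heterozygous (Mm).
Parent genotypes: mm × Mm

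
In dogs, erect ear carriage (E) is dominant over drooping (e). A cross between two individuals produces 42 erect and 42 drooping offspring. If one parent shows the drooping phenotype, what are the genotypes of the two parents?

Observed offspring: 42 erect, 42 drooping
The observed ratio simplifies to 1:1. One parent shows drooping, so its genotype must be ee. A 1:1 offspring split requires the other parent to be heterozygous (Ee).
Parent genotypes: ee × Ee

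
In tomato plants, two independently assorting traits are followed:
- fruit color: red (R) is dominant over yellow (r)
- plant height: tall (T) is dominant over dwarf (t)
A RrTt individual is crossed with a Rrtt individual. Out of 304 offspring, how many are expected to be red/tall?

Dihybrid cross RrTt × Rrtt — consider each gene separately:
fruit color: Rr × Rr → 1 RR, 2 Rr, 1 rr → 3 R_ : 1 rr (out of 4)
plant height: Tt × tt → 2 Tt, 2 tt → 2 T_ : 2 tt (out of 4)
Combine (counts out of 4 × 4 = 16): red/tall (R_T_) = 3×2 = 6; red/dwarf (R_tt) = 3×2 = 6; yellow/tall (rrT_) = 1×2 = 2; yellow/dwarf (rrtt) = 1×2 = 2
Phenotype counts (out of 16): 6 red/tall, 6 red/dwarf, 2 yellow/tall, 2 yellow/dwarf
red/tall: 6 out of 16 → fraction 3/8
Expected count = 3/8 × 304 = 114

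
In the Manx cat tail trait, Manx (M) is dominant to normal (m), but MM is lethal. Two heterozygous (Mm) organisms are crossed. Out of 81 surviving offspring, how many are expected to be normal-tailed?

Cross: Mm × Mm
Punnett square offspring (before lethality): 1 MM, 2 Mm, 1 mm
The MM genotype is lethal (embryos die); surviving offspring: 2 Mm, 1 mm
normal-tailed: 1 out of 3 → fraction 1/3
Expected count = 1/3 × 81 = 27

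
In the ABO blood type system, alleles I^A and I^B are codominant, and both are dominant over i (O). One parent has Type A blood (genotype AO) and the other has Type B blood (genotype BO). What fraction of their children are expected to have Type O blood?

Cross: AO × BO
Possible offspring genotypes: 1 AB, 1 AO, 1 BO, 1 OO
Blood type counts: 1 Type AB, 1 Type A, 1 Type B, 1 Type O
Probability of Type O: 1/4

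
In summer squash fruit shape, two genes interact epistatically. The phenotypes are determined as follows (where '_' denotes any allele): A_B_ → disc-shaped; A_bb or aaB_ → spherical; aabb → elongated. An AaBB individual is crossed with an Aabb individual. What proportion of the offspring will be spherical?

Cross: AaBB × Aabb — consider each gene separately:
A gene: Aa × Aa → 1 AA, 2 Aa, 1 aa → 3 A_ : 1 aa (out of 4)
B gene: BB × bb → 4 Bb → 4 B_ (out of 4)
Genotype classes (out of 4 × 4 = 16): A_B_ = 3×4 = 12; aaB_ = 1×4 = 4
Apply the phenotype rules: A_B_ (12) → disc-shaped; aaB_ (4) → spherical
Phenotype counts (out of 16): 12 disc-shaped, 4 spherical
spherical: 4 out of 16
Probability: 4/16 = 1/4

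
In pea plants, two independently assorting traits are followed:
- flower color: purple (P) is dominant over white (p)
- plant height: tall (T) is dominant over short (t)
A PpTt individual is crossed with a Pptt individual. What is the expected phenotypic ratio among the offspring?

Dihybrid cross PpTt × Pptt — consider each gene separately:
flower color: Pp × Pp → 1 PP, 2 Pp, 1 pp → 3 P_ : 1 pp (out of 4)
plant height: Tt × tt → 2 Tt, 2 tt → 2 T_ : 2 tt (out of 4)
Combine (counts out of 4 × 4 = 16): purple/tall (P_T_) = 3×2 = 6; purple/short (P_tt) = 3×2 = 6; white/tall (ppT_) = 1×2 = 2; white/short (pptt) = 1×2 = 2
Phenotype counts (out of 16): 6 purple/tall, 6 purple/short, 2 white/tall, 2 white/short
Ratio: 3 purple/tall : 3 purple/short : 1 white/tall : 1 white/short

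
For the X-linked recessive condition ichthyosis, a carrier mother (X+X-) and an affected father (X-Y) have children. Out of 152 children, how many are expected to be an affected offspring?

Cross: X+X- × X-Y
Offspring: 1 X+X-, 1 X+Y, 1 X-X-, 1 X-Y
Probability of an affected offspring: 2/4 = 1/2
Expected count = 1/2 × 152 = 76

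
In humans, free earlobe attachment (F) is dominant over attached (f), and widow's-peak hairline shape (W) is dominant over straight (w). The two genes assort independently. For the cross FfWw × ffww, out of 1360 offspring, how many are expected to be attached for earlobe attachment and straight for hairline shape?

Dihybrid cross FfWw × ffww — consider each gene separately:
earlobe attachment: Ff × ff → 2 Ff, 2 ff → 2 F_ : 2 ff (out of 4)
hairline shape: Ww × ww → 2 Ww, 2 ww → 2 W_ : 2 ww (out of 4)
Looking for: attached (ff) and straight (ww)
P(attached) = 2/4, P(straight) = 2/4
P(both) = 2/4 × 2/4 = 4/16 = 1/4
Expected count = 1/4 × 1360 = 340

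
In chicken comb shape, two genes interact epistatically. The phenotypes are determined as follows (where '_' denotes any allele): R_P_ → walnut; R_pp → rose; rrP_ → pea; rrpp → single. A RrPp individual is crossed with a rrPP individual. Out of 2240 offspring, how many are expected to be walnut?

Cross: RrPp × rrPP — consider each gene separately:
R gene: Rr × rr → 2 Rr, 2 rr → 2 R_ : 2 rr (out of 4)
P gene: Pp × PP → 2 PP, 2 Pp → 4 P_ (out of 4)
Genotype classes (out of 4 × 4 = 16): R_P_ = 2×4 = 8; rrP_ = 2×4 = 8
Apply the phenotype rules: R_P_ (8) → walnut; rrP_ (8) → pea
Phenotype counts (out of 16): 8 walnut, 8 pea
walnut: 8 out of 16 → fraction 1/2
Expected count = 1/2 × 2240 = 1120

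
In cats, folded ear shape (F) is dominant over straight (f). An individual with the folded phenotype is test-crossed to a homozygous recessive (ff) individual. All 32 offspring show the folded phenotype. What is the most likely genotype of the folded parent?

Test cross: ? × ff
All offspring are folded.
If the unknown parent were heterozygous (Ff), about half of 32 offspring would be straight; none are. The unknown parent is most likely homozygous dominant (FF).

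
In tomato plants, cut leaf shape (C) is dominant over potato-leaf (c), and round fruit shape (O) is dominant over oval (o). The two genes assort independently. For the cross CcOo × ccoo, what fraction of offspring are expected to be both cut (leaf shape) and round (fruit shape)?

Dihybrid cross CcOo × ccoo — consider each gene separately:
leaf shape: Cc × cc → 2 Cc, 2 cc → 2 C_ : 2 cc (out of 4)
fruit shape: Oo × oo → 2 Oo, 2 oo → 2 O_ : 2 oo (out of 4)
Looking for: cut (C_) and round (O_)
P(cut) = 2/4, P(round) = 2/4
P(both) = 2/4 × 2/4 = 4/16 = 1/4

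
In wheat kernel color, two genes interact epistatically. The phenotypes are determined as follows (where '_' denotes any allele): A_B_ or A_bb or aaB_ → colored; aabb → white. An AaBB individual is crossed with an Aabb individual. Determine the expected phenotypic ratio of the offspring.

Cross: AaBB × Aabb — consider each gene separately:
A gene: Aa × Aa → 1 AA, 2 Aa, 1 aa → 3 A_ : 1 aa (out of 4)
B gene: BB × bb → 4 Bb → 4 B_ (out of 4)
Genotype classes (out of 4 × 4 = 16): A_B_ = 3×4 = 12; aaB_ = 1×4 = 4
Apply the phenotype rules: A_B_ (12) + aaB_ (4) → colored
Phenotype counts (out of 16): 16 colored
Ratio: all colored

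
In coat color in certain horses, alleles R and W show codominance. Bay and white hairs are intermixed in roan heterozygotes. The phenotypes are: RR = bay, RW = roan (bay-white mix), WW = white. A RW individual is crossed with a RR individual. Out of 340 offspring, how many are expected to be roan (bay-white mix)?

Punnett square for RW × RR:
Offspring genotypes: 2 RR, 2 RW
Phenotype counts: 2 bay, 2 roan (bay-white mix)
roan (bay-white mix): 2 out of 4 → fraction 1/2
Expected count = 1/2 × 340 = 170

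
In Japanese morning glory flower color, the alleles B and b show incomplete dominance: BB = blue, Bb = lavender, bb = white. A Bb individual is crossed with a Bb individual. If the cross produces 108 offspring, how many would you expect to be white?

Punnett square for Bb × Bb:
Offspring genotypes: 1 BB, 2 Bb, 1 bb
Phenotype counts: 1 blue, 2 lavender, 1 white
white: 1 out of 4 → fraction 1/4
Expected count = 1/4 × 108 = 27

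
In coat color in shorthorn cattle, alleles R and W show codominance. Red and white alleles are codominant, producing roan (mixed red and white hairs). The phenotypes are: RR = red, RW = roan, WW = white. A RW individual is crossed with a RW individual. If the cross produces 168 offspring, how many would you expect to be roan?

Punnett square for RW × RW:
Offspring genotypes: 1 RR, 2 RW, 1 WW
Phenotype counts: 1 red, 2 roan, 1 white
roan: 2 out of 4 → fraction 1/2
Expected count = 1/2 × 168 = 84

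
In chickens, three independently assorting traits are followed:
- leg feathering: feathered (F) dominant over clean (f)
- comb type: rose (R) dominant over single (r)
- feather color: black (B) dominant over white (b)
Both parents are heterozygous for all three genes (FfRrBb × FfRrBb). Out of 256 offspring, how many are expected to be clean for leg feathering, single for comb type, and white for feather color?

Trihybrid cross: FfRrBb × FfRrBb
Each trait segregates independently with a 3:1 phenotypic ratio, so each gene contributes 3/4 (dominant) or 1/4 (recessive).
Target: clean (leg feathering), single (comb type), white (feather color)
Probability = product of independent per-trait probabilities
= 1/4 × 1/4 × 1/4 = 1/64
Expected count = 1/64 × 256 = 4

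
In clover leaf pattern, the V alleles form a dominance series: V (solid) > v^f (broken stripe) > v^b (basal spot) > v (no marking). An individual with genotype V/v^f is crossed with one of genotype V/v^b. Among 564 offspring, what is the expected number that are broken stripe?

Cross: V/v^f × V/v^b
Allele dominance: V > v^f > v^b > v
Offspring genotypes: 1 V/V, 1 V/v^b, 1 V/v^f, 1 v^f/v^b
Phenotype counts: 3 solid, 1 broken stripe
broken stripe: 1 out of 4 → fraction 1/4
Expected count = 1/4 × 564 = 141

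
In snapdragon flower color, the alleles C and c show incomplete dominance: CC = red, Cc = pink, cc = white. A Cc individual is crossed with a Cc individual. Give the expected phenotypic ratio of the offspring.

Punnett square for Cc × Cc:
Offspring genotypes: 1 CC, 2 Cc, 1 cc
Phenotype counts: 1 red, 2 pink, 1 white
Ratio: 1 red : 2 pink : 1 white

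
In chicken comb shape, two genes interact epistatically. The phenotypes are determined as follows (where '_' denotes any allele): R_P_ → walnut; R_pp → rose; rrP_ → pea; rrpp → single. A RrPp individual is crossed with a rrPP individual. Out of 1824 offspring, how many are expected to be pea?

Cross: RrPp × rrPP — consider each gene separately:
R gene: Rr × rr → 2 Rr, 2 rr → 2 R_ : 2 rr (out of 4)
P gene: Pp × PP → 2 PP, 2 Pp → 4 P_ (out of 4)
Genotype classes (out of 4 × 4 = 16): R_P_ = 2×4 = 8; rrP_ = 2×4 = 8
Apply the phenotype rules: R_P_ (8) → walnut; rrP_ (8) → pea
Phenotype counts (out of 16): 8 walnut, 8 pea
pea: 8 out of 16 → fraction 1/2
Expected count = 1/2 × 1824 = 912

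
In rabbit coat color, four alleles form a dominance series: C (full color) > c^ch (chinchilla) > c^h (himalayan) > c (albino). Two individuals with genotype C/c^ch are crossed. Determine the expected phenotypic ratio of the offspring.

Cross: C/c^ch × C/c^ch
Allele dominance: C > c^ch > c^h > c
Offspring genotypes: 1 C/C, 2 C/c^ch, 1 c^ch/c^ch
Phenotype counts: 3 full color, 1 chinchilla
Ratio: 3 full color : 1 chinchilla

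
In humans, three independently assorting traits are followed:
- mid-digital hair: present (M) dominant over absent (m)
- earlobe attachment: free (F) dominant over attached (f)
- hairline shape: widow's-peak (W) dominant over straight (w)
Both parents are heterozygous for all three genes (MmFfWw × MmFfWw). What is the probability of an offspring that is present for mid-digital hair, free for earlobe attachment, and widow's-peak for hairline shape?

Trihybrid cross: MmFfWw × MmFfWw
Each trait segregates independently with a 3:1 phenotypic ratio, so each gene contributes 3/4 (dominant) or 1/4 (recessive).
Target: present (mid-digital hair), free (earlobe attachment), widow's-peak (hairline shape)
Probability = product of independent per-trait probabilities
= 3/4 × 3/4 × 3/4 = 27/64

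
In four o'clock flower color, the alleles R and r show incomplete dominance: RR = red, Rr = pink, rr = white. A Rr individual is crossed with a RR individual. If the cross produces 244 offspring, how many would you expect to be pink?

Punnett square for Rr × RR:
Offspring genotypes: 2 RR, 2 Rr
Phenotype counts: 2 red, 2 pink
pink: 2 out of 4 → fraction 1/2
Expected count = 1/2 × 244 = 122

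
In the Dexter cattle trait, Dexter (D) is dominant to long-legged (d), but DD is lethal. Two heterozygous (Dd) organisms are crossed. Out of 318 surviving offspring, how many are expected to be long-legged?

Cross: Dd × Dd
Punnett square offspring (before lethality): 1 DD, 2 Dd, 1 dd
The DD genotype is lethal (embryos die); surviving offspring: 2 Dd, 1 dd
long-legged: 1 out of 3 → fraction 1/3
Expected count = 1/3 × 318 = 106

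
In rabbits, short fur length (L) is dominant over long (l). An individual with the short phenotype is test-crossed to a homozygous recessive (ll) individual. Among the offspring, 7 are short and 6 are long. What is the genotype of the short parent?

Test cross: ? × ll
Offspring: 7 short, 6 long — approximately 1:1.
A 1:1 ratio in a test cross indicates the unknown parent is heterozygous (Ll).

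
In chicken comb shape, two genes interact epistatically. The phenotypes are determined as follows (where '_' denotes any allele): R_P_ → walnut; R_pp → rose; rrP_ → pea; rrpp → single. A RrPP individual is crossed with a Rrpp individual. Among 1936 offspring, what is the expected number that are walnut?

Cross: RrPP × Rrpp — consider each gene separately:
R gene: Rr × Rr → 1 RR, 2 Rr, 1 rr → 3 R_ : 1 rr (out of 4)
P gene: PP × pp → 4 Pp → 4 P_ (out of 4)
Genotype classes (out of 4 × 4 = 16): R_P_ = 3×4 = 12; rrP_ = 1×4 = 4
Apply the phenotype rules: R_P_ (12) → walnut; rrP_ (4) → pea
Phenotype counts (out of 16): 12 walnut, 4 pea
walnut: 12 out of 16 → fraction 3/4
Expected count = 3/4 × 1936 = 1452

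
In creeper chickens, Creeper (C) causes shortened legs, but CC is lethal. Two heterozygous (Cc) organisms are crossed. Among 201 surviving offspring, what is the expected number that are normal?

Cross: Cc × Cc
Punnett square offspring (before lethality): 1 CC, 2 Cc, 1 cc
The CC genotype is lethal (embryos die); surviving offspring: 2 Cc, 1 cc
normal: 1 out of 3 → fraction 1/3
Expected count = 1/3 × 201 = 67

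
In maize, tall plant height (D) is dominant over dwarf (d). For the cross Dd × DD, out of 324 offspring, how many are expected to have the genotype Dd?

Punnett square for Dd × DD:
Offspring genotypes: 2 DD, 2 Dd
Total offspring: 4
Count with target: 2
Probability: 2/4 = 1/2
Expected count = 1/2 × 324 = 162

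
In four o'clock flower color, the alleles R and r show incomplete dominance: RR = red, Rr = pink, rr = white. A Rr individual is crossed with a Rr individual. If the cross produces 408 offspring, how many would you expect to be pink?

Punnett square for Rr × Rr:
Offspring genotypes: 1 RR, 2 Rr, 1 rr
Phenotype counts: 1 red, 2 pink, 1 white
pink: 2 out of 4 → fraction 1/2
Expected count = 1/2 × 408 = 204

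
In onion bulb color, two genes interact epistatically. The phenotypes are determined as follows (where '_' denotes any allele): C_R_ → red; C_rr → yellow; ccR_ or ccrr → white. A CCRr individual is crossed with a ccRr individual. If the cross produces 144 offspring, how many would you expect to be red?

Cross: CCRr × ccRr — consider each gene separately:
C gene: CC × cc → 4 Cc → 4 C_ (out of 4)
R gene: Rr × Rr → 1 RR, 2 Rr, 1 rr → 3 R_ : 1 rr (out of 4)
Genotype classes (out of 4 × 4 = 16): C_R_ = 4×3 = 12; C_rr = 4×1 = 4
Apply the phenotype rules: C_R_ (12) → red; C_rr (4) → yellow
Phenotype counts (out of 16): 12 red, 4 yellow
red: 12 out of 16 → fraction 3/4
Expected count = 3/4 × 144 = 108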